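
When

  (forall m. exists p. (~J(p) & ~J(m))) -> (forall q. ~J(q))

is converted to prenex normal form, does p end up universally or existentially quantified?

Eliminate → and ↔ using ¬ and ∨.
  ~(forall m. exists p. (~J(p) & ~J(m))) | (forall q. ~J(q))
Push ¬ through the quantifiers and connectives to reach negation normal form:
  (exists m. forall p. (J(p) | J(m))) | (forall q. ~J(q))
All bound variables are already distinct, so no renaming is needed.
Extract every quantifier outward, since the variables are now distinct and don't occur free across branches:
  exists m. forall p. forall q. (J(p) | J(m) | ~J(q))
The quantifier exists p sits under an odd number of negations (counting the antecedent side of each →), so it flips to forall p.

universal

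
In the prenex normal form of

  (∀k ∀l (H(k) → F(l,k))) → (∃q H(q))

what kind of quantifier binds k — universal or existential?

existential

Rewrite implications/biconditionals: A → B as ¬A ∨ B.
  ¬(∀k ∀l (¬H(k) ∨ F(l,k))) ∨ (∃q H(q))
Move each ¬ inward, flipping quantifiers it crosses:
  (∃k ∃l (H(k) ∧ ¬F(l,k))) ∨ (∃q H(q))
All bound variables are already distinct, so no renaming is needed.
Extract every quantifier outward, since the variables are now distinct and don't occur free across branches:
  ∃k ∃l ∃q (H(k) ∧ ¬F(l,k) ∨ H(q))
The quantifier ∀k sits under an odd number of negations (counting the antecedent side of each →), so it flips to ∃k.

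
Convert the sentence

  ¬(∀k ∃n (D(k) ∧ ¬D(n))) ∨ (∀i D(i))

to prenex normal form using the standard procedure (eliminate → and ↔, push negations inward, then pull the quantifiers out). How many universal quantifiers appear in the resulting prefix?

Push ¬ through the quantifiers and connectives to reach negation normal form:
  (∃k ∀n (¬D(k) ∨ D(n))) ∨ (∀i D(i))
Finally move all quantifiers to the prefix:
  ∃k ∀n ∀i (¬D(k) ∨ D(n) ∨ D(i))
The prefix is ∃k ∀n ∀i: 2 universal, 1 existential.

2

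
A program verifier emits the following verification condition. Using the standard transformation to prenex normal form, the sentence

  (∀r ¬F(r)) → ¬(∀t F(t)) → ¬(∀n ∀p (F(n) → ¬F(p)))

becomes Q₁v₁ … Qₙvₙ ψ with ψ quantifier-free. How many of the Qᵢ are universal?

First replace A → B with ¬A ∨ B.
  ¬(∀r ¬F(r)) ∨ ¬¬(∀t F(t)) ∨ ¬(∀n ∀p (¬F(n) ∨ ¬F(p)))
Move each ¬ inward, flipping quantifiers it crosses:
  (∃r F(r)) ∨ (∀t F(t)) ∨ (∃n ∃p (F(n) ∧ F(p)))
All bound variables are already distinct, so no renaming is needed.
Extract every quantifier outward, since the variables are now distinct and don't occur free across branches:
  ∃r ∀t ∃n ∃p (F(r) ∨ F(t) ∨ F(n) ∧ F(p))
The prefix is ∃r ∀t ∃n ∃p: 1 universal, 3 existential.

1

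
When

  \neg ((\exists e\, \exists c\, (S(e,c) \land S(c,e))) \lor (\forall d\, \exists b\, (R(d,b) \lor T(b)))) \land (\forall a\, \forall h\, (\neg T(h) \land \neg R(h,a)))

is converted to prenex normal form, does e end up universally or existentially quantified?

universal

Push ¬ through the quantifiers and connectives to reach negation normal form:
  (\forall e\, \forall c\, (\neg S(e,c) \lor \neg S(c,e))) \land (\exists d\, \forall b\, (\neg R(d,b) \land \neg T(b))) \land (\forall a\, \forall h\, (\neg T(h) \land \neg R(h,a)))
Pull the quantifiers to the front (each side's bound variable is not free in the other side):
  \forall e\, \forall c\, \exists d\, \forall b\, \forall a\, \forall h\, ((\neg S(e,c) \lor \neg S(c,e)) \land \neg R(d,b) \land \neg T(b) \land \neg T(h) \land \neg R(h,a))
The quantifier \exists e sits under an odd number of negations, so it flips to \forall e.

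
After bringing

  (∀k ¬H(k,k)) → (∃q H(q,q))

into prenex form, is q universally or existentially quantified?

existential

Rewrite implications/biconditionals: A → B as ¬A ∨ B.
  ¬(∀k ¬H(k,k)) ∨ (∃q H(q,q))
Move each ¬ inward, flipping quantifiers it crosses:
  (∃k H(k,k)) ∨ (∃q H(q,q))
Pull the quantifiers to the front (each side's bound variable is not free in the other side):
  ∃k ∃q (H(k,k) ∨ H(q,q))
The quantifier ∃q sits under an even number of negations (counting the antecedent side of each →), so it remains existential.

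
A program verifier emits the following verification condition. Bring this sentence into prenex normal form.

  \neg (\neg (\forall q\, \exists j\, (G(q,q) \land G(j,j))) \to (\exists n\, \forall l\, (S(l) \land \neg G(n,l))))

First replace A → B with ¬A ∨ B.
  \neg (\neg \neg (\forall q\, \exists j\, (G(q,q) \land G(j,j))) \lor (\exists n\, \forall l\, (S(l) \land \neg G(n,l))))
Drive negations inward (¬∀x A ≡ ∃x ¬A, ¬∃x A ≡ ∀x ¬A, De Morgan for ∧/∨):
  (\exists q\, \forall j\, (\neg G(q,q) \lor \neg G(j,j))) \land (\forall n\, \exists l\, (\neg S(l) \lor G(n,l)))
All bound variables are already distinct, so no renaming is needed.
Extract every quantifier outward, since the variables are now distinct and don't occur free across branches:
  \exists q\, \forall j\, \forall n\, \exists l\, ((\neg G(q,q) \lor \neg G(j,j)) \land (\neg S(l) \lor G(n,l)))

\exists q\, \forall j\, \forall n\, \exists l\, ((\neg G(q,q) \lor \neg G(j,j)) \land (\neg S(l) \lor G(n,l)))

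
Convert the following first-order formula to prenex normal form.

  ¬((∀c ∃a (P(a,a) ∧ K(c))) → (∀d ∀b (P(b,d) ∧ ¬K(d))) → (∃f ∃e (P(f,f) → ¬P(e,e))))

∀c ∃a ∀d ∀b ∀f ∀e (P(a,a) ∧ K(c) ∧ P(b,d) ∧ ¬K(d) ∧ P(f,f) ∧ P(e,e))

First replace A → B with ¬A ∨ B.
  ¬(¬(∀c ∃a (P(a,a) ∧ K(c))) ∨ ¬(∀d ∀b (P(b,d) ∧ ¬K(d))) ∨ (∃f ∃e (¬P(f,f) ∨ ¬P(e,e))))
Move each ¬ inward, flipping quantifiers it crosses:
  (∀c ∃a (P(a,a) ∧ K(c))) ∧ (∀d ∀b (P(b,d) ∧ ¬K(d))) ∧ (∀f ∀e (P(f,f) ∧ P(e,e)))
Pull the quantifiers to the front (each side's bound variable is not free in the other side):
  ∀c ∃a ∀d ∀b ∀f ∀e (P(a,a) ∧ K(c) ∧ P(b,d) ∧ ¬K(d) ∧ P(f,f) ∧ P(e,e))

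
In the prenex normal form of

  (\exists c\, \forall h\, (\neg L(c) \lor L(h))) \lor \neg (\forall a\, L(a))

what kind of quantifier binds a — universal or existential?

existential

Push ¬ through the quantifiers and connectives to reach negation normal form:
  (\exists c\, \forall h\, (\neg L(c) \lor L(h))) \lor (\exists a\, \neg L(a))
All bound variables are already distinct, so no renaming is needed.
Finally move all quantifiers to the prefix:
  \exists c\, \forall h\, \exists a\, (\neg L(c) \lor L(h) \lor \neg L(a))
The quantifier \forall a sits under an odd number of negations, so it flips to \exists a.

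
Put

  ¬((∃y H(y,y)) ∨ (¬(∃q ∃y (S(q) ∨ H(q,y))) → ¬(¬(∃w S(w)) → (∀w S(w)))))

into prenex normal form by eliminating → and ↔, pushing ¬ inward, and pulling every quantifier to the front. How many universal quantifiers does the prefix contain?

Eliminate → and ↔ using ¬ and ∨.
  ¬((∃y H(y,y)) ∨ ¬¬(∃q ∃y (S(q) ∨ H(q,y))) ∨ ¬(¬¬(∃w S(w)) ∨ (∀w S(w))))
Drive negations inward (¬∀x A ≡ ∃x ¬A, ¬∃x A ≡ ∀x ¬A, De Morgan for ∧/∨):
  (∀y ¬H(y,y)) ∧ (∀q ∀y (¬S(q) ∧ ¬H(q,y))) ∧ ((∃w S(w)) ∨ (∀w S(w)))
Give each quantifier a distinct variable: y↦s, w↦v.
  (∀y ¬H(y,y)) ∧ (∀q ∀s (¬S(q) ∧ ¬H(q,s))) ∧ ((∃w S(w)) ∨ (∀v S(v)))
Finally move all quantifiers to the prefix:
  ∀y ∀q ∀s ∃w ∀v (¬H(y,y) ∧ ¬S(q) ∧ ¬H(q,s) ∧ (S(w) ∨ S(v)))
The prefix is ∀y ∀q ∀s ∃w ∀v: 4 universal, 1 existential.

4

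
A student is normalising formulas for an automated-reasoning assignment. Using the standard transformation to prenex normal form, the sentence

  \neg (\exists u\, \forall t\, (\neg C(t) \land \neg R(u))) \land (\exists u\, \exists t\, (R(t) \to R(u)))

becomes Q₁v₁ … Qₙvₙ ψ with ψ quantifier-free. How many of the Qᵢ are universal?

1

First replace A → B with ¬A ∨ B.
  \neg (\exists u\, \forall t\, (\neg C(t) \land \neg R(u))) \land (\exists u\, \exists t\, (\neg R(t) \lor R(u)))
Push ¬ through the quantifiers and connectives to reach negation normal form:
  (\forall u\, \exists t\, (C(t) \lor R(u))) \land (\exists u\, \exists t\, (\neg R(t) \lor R(u)))
Give each quantifier a distinct variable: u↦p, t↦b.
  (\forall u\, \exists t\, (C(t) \lor R(u))) \land (\exists p\, \exists b\, (\neg R(b) \lor R(p)))
Extract every quantifier outward, since the variables are now distinct and don't occur free across branches:
  \forall u\, \exists t\, \exists p\, \exists b\, ((C(t) \lor R(u)) \land (\neg R(b) \lor R(p)))
The prefix is \forall u \exists t \exists p \exists b: 1 universal, 3 existential.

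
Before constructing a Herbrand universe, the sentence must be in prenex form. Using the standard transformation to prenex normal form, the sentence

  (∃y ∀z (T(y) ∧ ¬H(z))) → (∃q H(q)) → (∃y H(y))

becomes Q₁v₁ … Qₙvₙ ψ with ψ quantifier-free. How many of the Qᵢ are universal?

Rewrite implications/biconditionals: A → B as ¬A ∨ B.
  ¬(∃y ∀z (T(y) ∧ ¬H(z))) ∨ ¬(∃q H(q)) ∨ (∃y H(y))
Push ¬ through the quantifiers and connectives to reach negation normal form:
  (∀y ∃z (¬T(y) ∨ H(z))) ∨ (∀q ¬H(q)) ∨ (∃y H(y))
Standardize variables apart so no two quantifiers bind the same name: y↦w1.
  (∀y ∃z (¬T(y) ∨ H(z))) ∨ (∀q ¬H(q)) ∨ (∃w1 H(w1))
Extract every quantifier outward, since the variables are now distinct and don't occur free across branches:
  ∀y ∃z ∀q ∃w1 (¬T(y) ∨ H(z) ∨ ¬H(q) ∨ H(w1))
The prefix is ∀y ∃z ∀q ∃w1: 2 universal, 2 existential.

2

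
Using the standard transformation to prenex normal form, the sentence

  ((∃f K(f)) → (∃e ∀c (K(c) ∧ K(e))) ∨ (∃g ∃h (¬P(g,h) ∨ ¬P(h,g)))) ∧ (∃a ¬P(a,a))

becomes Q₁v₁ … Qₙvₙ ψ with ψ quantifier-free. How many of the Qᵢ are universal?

Eliminate → and ↔ using ¬ and ∨.
  (¬(∃f K(f)) ∨ (∃e ∀c (K(c) ∧ K(e))) ∨ (∃g ∃h (¬P(g,h) ∨ ¬P(h,g)))) ∧ (∃a ¬P(a,a))
Push ¬ through the quantifiers and connectives to reach negation normal form:
  ((∀f ¬K(f)) ∨ (∃e ∀c (K(c) ∧ K(e))) ∨ (∃g ∃h (¬P(g,h) ∨ ¬P(h,g)))) ∧ (∃a ¬P(a,a))
All bound variables are already distinct, so no renaming is needed.
Extract every quantifier outward, since the variables are now distinct and don't occur free across branches:
  ∀f ∃e ∀c ∃g ∃h ∃a ((¬K(f) ∨ K(c) ∧ K(e) ∨ ¬P(g,h) ∨ ¬P(h,g)) ∧ ¬P(a,a))
The prefix is ∀f ∃e ∀c ∃g ∃h ∃a: 2 universal, 4 existential.

2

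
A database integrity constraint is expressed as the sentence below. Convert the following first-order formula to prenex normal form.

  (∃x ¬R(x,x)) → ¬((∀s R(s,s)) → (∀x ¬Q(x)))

∀x ∀s ∃w (R(x,x) ∨ R(s,s) ∧ Q(w))

Rewrite implications/biconditionals: A → B as ¬A ∨ B.
  ¬(∃x ¬R(x,x)) ∨ ¬(¬(∀s R(s,s)) ∨ (∀x ¬Q(x)))
Move each ¬ inward, flipping quantifiers it crosses:
  (∀x R(x,x)) ∨ (∀s R(s,s)) ∧ (∃x Q(x))
Standardize variables apart so no two quantifiers bind the same name: x↦w.
  (∀x R(x,x)) ∨ (∀s R(s,s)) ∧ (∃w Q(w))
Pull the quantifiers to the front (each side's bound variable is not free in the other side):
  ∀x ∀s ∃w (R(x,x) ∨ R(s,s) ∧ Q(w))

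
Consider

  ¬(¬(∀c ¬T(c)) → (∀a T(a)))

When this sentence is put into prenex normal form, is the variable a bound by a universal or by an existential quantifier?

existential

Rewrite implications/biconditionals: A → B as ¬A ∨ B.
  ¬(¬¬(∀c ¬T(c)) ∨ (∀a T(a)))
Drive negations inward (¬∀x A ≡ ∃x ¬A, ¬∃x A ≡ ∀x ¬A, De Morgan for ∧/∨):
  (∃c T(c)) ∧ (∃a ¬T(a))
All bound variables are already distinct, so no renaming is needed.
Pull the quantifiers to the front (each side's bound variable is not free in the other side):
  ∃c ∃a (T(c) ∧ ¬T(a))
The quantifier ∀a sits under an odd number of negations (counting the antecedent side of each →), so it flips to ∃a.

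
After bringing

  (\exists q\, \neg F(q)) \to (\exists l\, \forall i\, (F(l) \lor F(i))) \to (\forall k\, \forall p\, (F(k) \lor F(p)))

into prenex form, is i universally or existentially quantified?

existential

Rewrite implications/biconditionals: A → B as ¬A ∨ B.
  \neg (\exists q\, \neg F(q)) \lor \neg (\exists l\, \forall i\, (F(l) \lor F(i))) \lor (\forall k\, \forall p\, (F(k) \lor F(p)))
Drive negations inward (¬∀x A ≡ ∃x ¬A, ¬∃x A ≡ ∀x ¬A, De Morgan for ∧/∨):
  (\forall q\, F(q)) \lor (\forall l\, \exists i\, (\neg F(l) \land \neg F(i))) \lor (\forall k\, \forall p\, (F(k) \lor F(p)))
Pull the quantifiers to the front (each side's bound variable is not free in the other side):
  \forall q\, \forall l\, \exists i\, \forall k\, \forall p\, (F(q) \lor \neg F(l) \land \neg F(i) \lor F(k) \lor F(p))
The quantifier \forall i sits under an odd number of negations (counting the antecedent side of each →), so it flips to \exists i.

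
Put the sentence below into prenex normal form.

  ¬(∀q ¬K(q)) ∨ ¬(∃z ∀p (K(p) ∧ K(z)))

∃q ∀z ∃p (K(q) ∨ ¬K(p) ∨ ¬K(z))

Move each ¬ inward, flipping quantifiers it crosses:
  (∃q K(q)) ∨ (∀z ∃p (¬K(p) ∨ ¬K(z)))
All bound variables are already distinct, so no renaming is needed.
Extract every quantifier outward, since the variables are now distinct and don't occur free across branches:
  ∃q ∀z ∃p (K(q) ∨ ¬K(p) ∨ ¬K(z))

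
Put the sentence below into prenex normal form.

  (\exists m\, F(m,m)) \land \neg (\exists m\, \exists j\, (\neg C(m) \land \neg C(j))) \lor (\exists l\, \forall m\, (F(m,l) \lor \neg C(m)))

\exists m\, \forall v\, \forall j\, \exists l\, \forall x1\, (F(m,m) \land (C(v) \lor C(j)) \lor F(x1,l) \lor \neg C(x1))

Push ¬ through the quantifiers and connectives to reach negation normal form:
  (\exists m\, F(m,m)) \land (\forall m\, \forall j\, (C(m) \lor C(j))) \lor (\exists l\, \forall m\, (F(m,l) \lor \neg C(m)))
Rename bound variables to avoid capture: m↦v, m↦x1.
  (\exists m\, F(m,m)) \land (\forall v\, \forall j\, (C(v) \lor C(j))) \lor (\exists l\, \forall x1\, (F(x1,l) \lor \neg C(x1)))
Pull the quantifiers to the front (each side's bound variable is not free in the other side):
  \exists m\, \forall v\, \forall j\, \exists l\, \forall x1\, (F(m,m) \land (C(v) \lor C(j)) \lor F(x1,l) \lor \neg C(x1))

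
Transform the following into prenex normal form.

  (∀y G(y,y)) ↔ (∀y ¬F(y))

∃y ∀x1 ∃a ∀v ((¬G(y,y) ∨ ¬F(x1)) ∧ (F(a) ∨ G(v,v)))

Rewrite implications/biconditionals: A → B as ¬A ∨ B; A ↔ B as (¬A ∨ B) ∧ (¬B ∨ A).
  (¬(∀y G(y,y)) ∨ (∀y ¬F(y))) ∧ (¬(∀y ¬F(y)) ∨ (∀y G(y,y)))
Drive negations inward (¬∀x A ≡ ∃x ¬A, ¬∃x A ≡ ∀x ¬A, De Morgan for ∧/∨):
  ((∃y ¬G(y,y)) ∨ (∀y ¬F(y))) ∧ ((∃y F(y)) ∨ (∀y G(y,y)))
Standardize variables apart so no two quantifiers bind the same name: y↦x1, y↦a, y↦v.
  ((∃y ¬G(y,y)) ∨ (∀x1 ¬F(x1))) ∧ ((∃a F(a)) ∨ (∀v G(v,v)))
Extract every quantifier outward, since the variables are now distinct and don't occur free across branches:
  ∃y ∀x1 ∃a ∀v ((¬G(y,y) ∨ ¬F(x1)) ∧ (F(a) ∨ G(v,v)))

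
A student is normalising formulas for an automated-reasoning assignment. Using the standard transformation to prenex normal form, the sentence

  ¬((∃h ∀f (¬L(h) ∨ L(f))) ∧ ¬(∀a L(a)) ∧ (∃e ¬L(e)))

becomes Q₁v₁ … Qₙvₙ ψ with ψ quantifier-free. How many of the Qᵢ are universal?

Drive negations inward (¬∀x A ≡ ∃x ¬A, ¬∃x A ≡ ∀x ¬A, De Morgan for ∧/∨):
  (∀h ∃f (L(h) ∧ ¬L(f))) ∨ (∀a L(a)) ∨ (∀e L(e))
Pull the quantifiers to the front (each side's bound variable is not free in the other side):
  ∀h ∃f ∀a ∀e (L(h) ∧ ¬L(f) ∨ L(a) ∨ L(e))
The prefix is ∀h ∃f ∀a ∀e: 3 universal, 1 existential.

3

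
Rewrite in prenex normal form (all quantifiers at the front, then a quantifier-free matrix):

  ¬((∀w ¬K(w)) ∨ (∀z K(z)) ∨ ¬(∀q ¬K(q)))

∃w ∃z ∀q (K(w) ∧ ¬K(z) ∧ ¬K(q))

Move each ¬ inward, flipping quantifiers it crosses:
  (∃w K(w)) ∧ (∃z ¬K(z)) ∧ (∀q ¬K(q))
All bound variables are already distinct, so no renaming is needed.
Finally move all quantifiers to the prefix:
  ∃w ∃z ∀q (K(w) ∧ ¬K(z) ∧ ¬K(q))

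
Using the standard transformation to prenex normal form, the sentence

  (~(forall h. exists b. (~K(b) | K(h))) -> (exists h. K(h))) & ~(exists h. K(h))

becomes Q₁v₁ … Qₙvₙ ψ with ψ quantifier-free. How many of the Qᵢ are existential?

First replace A → B with ¬A ∨ B.
  (~~(forall h. exists b. (~K(b) | K(h))) | (exists h. K(h))) & ~(exists h. K(h))
Move each ¬ inward, flipping quantifiers it crosses:
  ((forall h. exists b. (~K(b) | K(h))) | (exists h. K(h))) & (forall h. ~K(h))
Rename bound variables to avoid capture: h↦z, h↦w1.
  ((forall h. exists b. (~K(b) | K(h))) | (exists z. K(z))) & (forall w1. ~K(w1))
Pull the quantifiers to the front (each side's bound variable is not free in the other side):
  forall h. exists b. exists z. forall w1. ((~K(b) | K(h) | K(z)) & ~K(w1))
The prefix is forall h exists b exists z forall w1: 2 universal, 2 existential.

2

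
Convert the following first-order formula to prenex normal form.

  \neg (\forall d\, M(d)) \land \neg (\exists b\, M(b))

Push ¬ through the quantifiers and connectives to reach negation normal form:
  (\exists d\, \neg M(d)) \land (\forall b\, \neg M(b))
Finally move all quantifiers to the prefix:
  \exists d\, \forall b\, (\neg M(d) \land \neg M(b))

\exists d\, \forall b\, (\neg M(d) \land \neg M(b))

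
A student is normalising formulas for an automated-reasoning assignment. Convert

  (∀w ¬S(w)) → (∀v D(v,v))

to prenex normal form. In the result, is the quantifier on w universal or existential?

First replace A → B with ¬A ∨ B.
  ¬(∀w ¬S(w)) ∨ (∀v D(v,v))
Push ¬ through the quantifiers and connectives to reach negation normal form:
  (∃w S(w)) ∨ (∀v D(v,v))
All bound variables are already distinct, so no renaming is needed.
Pull the quantifiers to the front (each side's bound variable is not free in the other side):
  ∃w ∀v (S(w) ∨ D(v,v))
The quantifier ∀w sits under an odd number of negations (counting the antecedent side of each →), so it flips to ∃w.

existential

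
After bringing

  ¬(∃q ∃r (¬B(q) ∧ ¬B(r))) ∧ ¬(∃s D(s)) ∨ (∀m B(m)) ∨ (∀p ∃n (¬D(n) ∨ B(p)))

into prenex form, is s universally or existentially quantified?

Move each ¬ inward, flipping quantifiers it crosses:
  (∀q ∀r (B(q) ∨ B(r))) ∧ (∀s ¬D(s)) ∨ (∀m B(m)) ∨ (∀p ∃n (¬D(n) ∨ B(p)))
All bound variables are already distinct, so no renaming is needed.
Extract every quantifier outward, since the variables are now distinct and don't occur free across branches:
  ∀q ∀r ∀s ∀m ∀p ∃n ((B(q) ∨ B(r)) ∧ ¬D(s) ∨ B(m) ∨ ¬D(n) ∨ B(p))
The quantifier ∃s sits under an odd number of negations, so it flips to ∀s.

universal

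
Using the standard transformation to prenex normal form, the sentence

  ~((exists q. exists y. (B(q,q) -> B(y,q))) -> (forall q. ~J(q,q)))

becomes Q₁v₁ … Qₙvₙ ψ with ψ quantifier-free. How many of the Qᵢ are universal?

0

Rewrite implications/biconditionals: A → B as ¬A ∨ B.
  ~(~(exists q. exists y. (~B(q,q) | B(y,q))) | (forall q. ~J(q,q)))
Drive negations inward (¬∀x A ≡ ∃x ¬A, ¬∃x A ≡ ∀x ¬A, De Morgan for ∧/∨):
  (exists q. exists y. (~B(q,q) | B(y,q))) & (exists q. J(q,q))
Give each quantifier a distinct variable: q↦y1.
  (exists q. exists y. (~B(q,q) | B(y,q))) & (exists y1. J(y1,y1))
Extract every quantifier outward, since the variables are now distinct and don't occur free across branches:
  exists q. exists y. exists y1. ((~B(q,q) | B(y,q)) & J(y1,y1))
The prefix is exists q exists y exists y1: 0 universal, 3 existential.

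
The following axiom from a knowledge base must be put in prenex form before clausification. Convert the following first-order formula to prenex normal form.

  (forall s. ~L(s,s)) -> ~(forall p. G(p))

Eliminate → and ↔ using ¬ and ∨.
  ~(forall s. ~L(s,s)) | ~(forall p. G(p))
Drive negations inward (¬∀x A ≡ ∃x ¬A, ¬∃x A ≡ ∀x ¬A, De Morgan for ∧/∨):
  (exists s. L(s,s)) | (exists p. ~G(p))
All bound variables are already distinct, so no renaming is needed.
Finally move all quantifiers to the prefix:
  exists s. exists p. (L(s,s) | ~G(p))

exists s. exists p. (L(s,s) | ~G(p))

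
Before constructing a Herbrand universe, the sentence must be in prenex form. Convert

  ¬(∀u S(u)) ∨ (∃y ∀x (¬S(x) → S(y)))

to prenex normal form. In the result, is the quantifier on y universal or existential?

existential

Rewrite implications/biconditionals: A → B as ¬A ∨ B.
  ¬(∀u S(u)) ∨ (∃y ∀x (¬¬S(x) ∨ S(y)))
Push ¬ through the quantifiers and connectives to reach negation normal form:
  (∃u ¬S(u)) ∨ (∃y ∀x (S(x) ∨ S(y)))
Finally move all quantifiers to the prefix:
  ∃u ∃y ∀x (¬S(u) ∨ S(x) ∨ S(y))
The quantifier ∃y sits under an even number of negations (counting the antecedent side of each →), so it remains existential.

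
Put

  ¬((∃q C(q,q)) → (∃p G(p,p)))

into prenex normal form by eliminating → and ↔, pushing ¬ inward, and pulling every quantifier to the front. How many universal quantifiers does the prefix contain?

First replace A → B with ¬A ∨ B.
  ¬(¬(∃q C(q,q)) ∨ (∃p G(p,p)))
Move each ¬ inward, flipping quantifiers it crosses:
  (∃q C(q,q)) ∧ (∀p ¬G(p,p))
All bound variables are already distinct, so no renaming is needed.
Pull the quantifiers to the front (each side's bound variable is not free in the other side):
  ∃q ∀p (C(q,q) ∧ ¬G(p,p))
The prefix is ∃q ∀p: 1 universal, 1 existential.

1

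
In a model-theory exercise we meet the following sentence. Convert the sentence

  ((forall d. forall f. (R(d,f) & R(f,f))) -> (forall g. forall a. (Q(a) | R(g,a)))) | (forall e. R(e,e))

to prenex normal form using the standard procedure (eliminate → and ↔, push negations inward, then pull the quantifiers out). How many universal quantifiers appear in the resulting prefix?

First replace A → B with ¬A ∨ B.
  ~(forall d. forall f. (R(d,f) & R(f,f))) | (forall g. forall a. (Q(a) | R(g,a))) | (forall e. R(e,e))
Push ¬ through the quantifiers and connectives to reach negation normal form:
  (exists d. exists f. (~R(d,f) | ~R(f,f))) | (forall g. forall a. (Q(a) | R(g,a))) | (forall e. R(e,e))
Extract every quantifier outward, since the variables are now distinct and don't occur free across branches:
  exists d. exists f. forall g. forall a. forall e. (~R(d,f) | ~R(f,f) | Q(a) | R(g,a) | R(e,e))
The prefix is exists d exists f forall g forall a forall e: 3 universal, 2 existential.

3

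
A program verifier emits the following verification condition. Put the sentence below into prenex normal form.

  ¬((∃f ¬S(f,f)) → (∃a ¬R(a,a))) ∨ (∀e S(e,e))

Eliminate → and ↔ using ¬ and ∨.
  ¬(¬(∃f ¬S(f,f)) ∨ (∃a ¬R(a,a))) ∨ (∀e S(e,e))
Drive negations inward (¬∀x A ≡ ∃x ¬A, ¬∃x A ≡ ∀x ¬A, De Morgan for ∧/∨):
  (∃f ¬S(f,f)) ∧ (∀a R(a,a)) ∨ (∀e S(e,e))
Finally move all quantifiers to the prefix:
  ∃f ∀a ∀e (¬S(f,f) ∧ R(a,a) ∨ S(e,e))

∃f ∀a ∀e (¬S(f,f) ∧ R(a,a) ∨ S(e,e))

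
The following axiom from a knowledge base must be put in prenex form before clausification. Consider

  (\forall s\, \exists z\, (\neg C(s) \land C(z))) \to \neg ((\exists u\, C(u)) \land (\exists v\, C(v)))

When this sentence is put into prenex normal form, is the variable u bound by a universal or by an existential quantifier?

Rewrite implications/biconditionals: A → B as ¬A ∨ B.
  \neg (\forall s\, \exists z\, (\neg C(s) \land C(z))) \lor \neg ((\exists u\, C(u)) \land (\exists v\, C(v)))
Push ¬ through the quantifiers and connectives to reach negation normal form:
  (\exists s\, \forall z\, (C(s) \lor \neg C(z))) \lor (\forall u\, \neg C(u)) \lor (\forall v\, \neg C(v))
All bound variables are already distinct, so no renaming is needed.
Pull the quantifiers to the front (each side's bound variable is not free in the other side):
  \exists s\, \forall z\, \forall u\, \forall v\, (C(s) \lor \neg C(z) \lor \neg C(u) \lor \neg C(v))
The quantifier \exists u sits under an odd number of negations (counting the antecedent side of each →), so it flips to \forall u.

universal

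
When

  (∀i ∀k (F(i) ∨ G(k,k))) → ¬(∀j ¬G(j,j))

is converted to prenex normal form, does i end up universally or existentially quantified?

Rewrite implications/biconditionals: A → B as ¬A ∨ B.
  ¬(∀i ∀k (F(i) ∨ G(k,k))) ∨ ¬(∀j ¬G(j,j))
Move each ¬ inward, flipping quantifiers it crosses:
  (∃i ∃k (¬F(i) ∧ ¬G(k,k))) ∨ (∃j G(j,j))
Pull the quantifiers to the front (each side's bound variable is not free in the other side):
  ∃i ∃k ∃j (¬F(i) ∧ ¬G(k,k) ∨ G(j,j))
The quantifier ∀i sits under an odd number of negations (counting the antecedent side of each →), so it flips to ∃i.

existential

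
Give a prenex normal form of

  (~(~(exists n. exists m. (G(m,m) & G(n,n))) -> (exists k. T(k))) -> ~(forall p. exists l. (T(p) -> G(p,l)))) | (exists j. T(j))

exists n. exists m. exists k. exists p. forall l. exists j. (G(m,m) & G(n,n) | T(k) | T(p) & ~G(p,l) | T(j))

Rewrite implications/biconditionals: A → B as ¬A ∨ B.
  ~~(~~(exists n. exists m. (G(m,m) & G(n,n))) | (exists k. T(k))) | ~(forall p. exists l. (~T(p) | G(p,l))) | (exists j. T(j))
Push ¬ through the quantifiers and connectives to reach negation normal form:
  (exists n. exists m. (G(m,m) & G(n,n))) | (exists k. T(k)) | (exists p. forall l. (T(p) & ~G(p,l))) | (exists j. T(j))
All bound variables are already distinct, so no renaming is needed.
Pull the quantifiers to the front (each side's bound variable is not free in the other side):
  exists n. exists m. exists k. exists p. forall l. exists j. (G(m,m) & G(n,n) | T(k) | T(p) & ~G(p,l) | T(j))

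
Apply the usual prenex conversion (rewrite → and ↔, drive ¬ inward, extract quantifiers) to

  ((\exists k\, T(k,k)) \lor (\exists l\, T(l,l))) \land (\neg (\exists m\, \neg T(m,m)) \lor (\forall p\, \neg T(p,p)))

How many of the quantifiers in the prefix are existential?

Push ¬ through the quantifiers and connectives to reach negation normal form:
  ((\exists k\, T(k,k)) \lor (\exists l\, T(l,l))) \land ((\forall m\, T(m,m)) \lor (\forall p\, \neg T(p,p)))
All bound variables are already distinct, so no renaming is needed.
Finally move all quantifiers to the prefix:
  \exists k\, \exists l\, \forall m\, \forall p\, ((T(k,k) \lor T(l,l)) \land (T(m,m) \lor \neg T(p,p)))
The prefix is \exists k \exists l \forall m \forall p: 2 universal, 2 existential.

2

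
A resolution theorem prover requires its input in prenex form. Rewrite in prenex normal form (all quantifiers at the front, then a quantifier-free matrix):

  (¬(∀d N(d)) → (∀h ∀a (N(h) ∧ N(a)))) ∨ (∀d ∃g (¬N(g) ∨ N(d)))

∀d ∀h ∀a ∀b ∃g (N(d) ∨ N(h) ∧ N(a) ∨ ¬N(g) ∨ N(b))

First replace A → B with ¬A ∨ B.
  ¬¬(∀d N(d)) ∨ (∀h ∀a (N(h) ∧ N(a))) ∨ (∀d ∃g (¬N(g) ∨ N(d)))
Move each ¬ inward, flipping quantifiers it crosses:
  (∀d N(d)) ∨ (∀h ∀a (N(h) ∧ N(a))) ∨ (∀d ∃g (¬N(g) ∨ N(d)))
Rename bound variables to avoid capture: d↦b.
  (∀d N(d)) ∨ (∀h ∀a (N(h) ∧ N(a))) ∨ (∀b ∃g (¬N(g) ∨ N(b)))
Pull the quantifiers to the front (each side's bound variable is not free in the other side):
  ∀d ∀h ∀a ∀b ∃g (N(d) ∨ N(h) ∧ N(a) ∨ ¬N(g) ∨ N(b))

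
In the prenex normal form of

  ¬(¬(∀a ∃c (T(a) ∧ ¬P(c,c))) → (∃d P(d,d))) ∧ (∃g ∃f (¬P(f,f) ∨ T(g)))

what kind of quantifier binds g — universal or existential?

existential

Rewrite implications/biconditionals: A → B as ¬A ∨ B.
  ¬(¬¬(∀a ∃c (T(a) ∧ ¬P(c,c))) ∨ (∃d P(d,d))) ∧ (∃g ∃f (¬P(f,f) ∨ T(g)))
Move each ¬ inward, flipping quantifiers it crosses:
  (∃a ∀c (¬T(a) ∨ P(c,c))) ∧ (∀d ¬P(d,d)) ∧ (∃g ∃f (¬P(f,f) ∨ T(g)))
All bound variables are already distinct, so no renaming is needed.
Finally move all quantifiers to the prefix:
  ∃a ∀c ∀d ∃g ∃f ((¬T(a) ∨ P(c,c)) ∧ ¬P(d,d) ∧ (¬P(f,f) ∨ T(g)))
The quantifier ∃g sits under an even number of negations (counting the antecedent side of each →), so it remains existential.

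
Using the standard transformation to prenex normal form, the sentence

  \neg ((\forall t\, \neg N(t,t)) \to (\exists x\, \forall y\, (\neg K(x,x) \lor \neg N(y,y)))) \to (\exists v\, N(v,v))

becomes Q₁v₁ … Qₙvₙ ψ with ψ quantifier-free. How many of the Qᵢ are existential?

3

Eliminate → and ↔ using ¬ and ∨.
  \neg \neg (\neg (\forall t\, \neg N(t,t)) \lor (\exists x\, \forall y\, (\neg K(x,x) \lor \neg N(y,y)))) \lor (\exists v\, N(v,v))
Push ¬ through the quantifiers and connectives to reach negation normal form:
  (\exists t\, N(t,t)) \lor (\exists x\, \forall y\, (\neg K(x,x) \lor \neg N(y,y))) \lor (\exists v\, N(v,v))
Extract every quantifier outward, since the variables are now distinct and don't occur free across branches:
  \exists t\, \exists x\, \forall y\, \exists v\, (N(t,t) \lor \neg K(x,x) \lor \neg N(y,y) \lor N(v,v))
The prefix is \exists t \exists x \forall y \exists v: 1 universal, 3 existential.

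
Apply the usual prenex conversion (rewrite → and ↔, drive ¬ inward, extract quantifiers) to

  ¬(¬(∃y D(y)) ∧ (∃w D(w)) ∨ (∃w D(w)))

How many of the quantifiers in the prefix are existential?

1

Push ¬ through the quantifiers and connectives to reach negation normal form:
  ((∃y D(y)) ∨ (∀w ¬D(w))) ∧ (∀w ¬D(w))
Rename bound variables to avoid capture: w↦v1.
  ((∃y D(y)) ∨ (∀w ¬D(w))) ∧ (∀v1 ¬D(v1))
Extract every quantifier outward, since the variables are now distinct and don't occur free across branches:
  ∃y ∀w ∀v1 ((D(y) ∨ ¬D(w)) ∧ ¬D(v1))
The prefix is ∃y ∀w ∀v1: 2 universal, 1 existential.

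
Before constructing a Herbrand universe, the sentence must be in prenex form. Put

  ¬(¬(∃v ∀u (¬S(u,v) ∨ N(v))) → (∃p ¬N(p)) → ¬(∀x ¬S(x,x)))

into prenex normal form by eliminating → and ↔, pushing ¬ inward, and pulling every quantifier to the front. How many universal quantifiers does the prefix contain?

2

Eliminate → and ↔ using ¬ and ∨.
  ¬(¬¬(∃v ∀u (¬S(u,v) ∨ N(v))) ∨ ¬(∃p ¬N(p)) ∨ ¬(∀x ¬S(x,x)))
Drive negations inward (¬∀x A ≡ ∃x ¬A, ¬∃x A ≡ ∀x ¬A, De Morgan for ∧/∨):
  (∀v ∃u (S(u,v) ∧ ¬N(v))) ∧ (∃p ¬N(p)) ∧ (∀x ¬S(x,x))
All bound variables are already distinct, so no renaming is needed.
Finally move all quantifiers to the prefix:
  ∀v ∃u ∃p ∀x (S(u,v) ∧ ¬N(v) ∧ ¬N(p) ∧ ¬S(x,x))
The prefix is ∀v ∃u ∃p ∀x: 2 universal, 2 existential.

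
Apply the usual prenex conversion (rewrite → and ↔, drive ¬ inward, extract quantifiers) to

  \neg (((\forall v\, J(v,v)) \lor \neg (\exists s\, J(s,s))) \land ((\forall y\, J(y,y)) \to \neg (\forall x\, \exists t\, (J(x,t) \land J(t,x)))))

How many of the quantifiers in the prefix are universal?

2

First replace A → B with ¬A ∨ B.
  \neg (((\forall v\, J(v,v)) \lor \neg (\exists s\, J(s,s))) \land (\neg (\forall y\, J(y,y)) \lor \neg (\forall x\, \exists t\, (J(x,t) \land J(t,x)))))
Push ¬ through the quantifiers and connectives to reach negation normal form:
  (\exists v\, \neg J(v,v)) \land (\exists s\, J(s,s)) \lor (\forall y\, J(y,y)) \land (\forall x\, \exists t\, (J(x,t) \land J(t,x)))
All bound variables are already distinct, so no renaming is needed.
Pull the quantifiers to the front (each side's bound variable is not free in the other side):
  \exists v\, \exists s\, \forall y\, \forall x\, \exists t\, (\neg J(v,v) \land J(s,s) \lor J(y,y) \land J(x,t) \land J(t,x))
The prefix is \exists v \exists s \forall y \forall x \exists t: 2 universal, 3 existential.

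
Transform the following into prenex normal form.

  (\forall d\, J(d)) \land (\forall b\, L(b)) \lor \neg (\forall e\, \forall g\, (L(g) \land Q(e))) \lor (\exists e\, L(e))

Drive negations inward (¬∀x A ≡ ∃x ¬A, ¬∃x A ≡ ∀x ¬A, De Morgan for ∧/∨):
  (\forall d\, J(d)) \land (\forall b\, L(b)) \lor (\exists e\, \exists g\, (\neg L(g) \lor \neg Q(e))) \lor (\exists e\, L(e))
Standardize variables apart so no two quantifiers bind the same name: e↦q.
  (\forall d\, J(d)) \land (\forall b\, L(b)) \lor (\exists e\, \exists g\, (\neg L(g) \lor \neg Q(e))) \lor (\exists q\, L(q))
Pull the quantifiers to the front (each side's bound variable is not free in the other side):
  \forall d\, \forall b\, \exists e\, \exists g\, \exists q\, (J(d) \land L(b) \lor \neg L(g) \lor \neg Q(e) \lor L(q))

\forall d\, \forall b\, \exists e\, \exists g\, \exists q\, (J(d) \land L(b) \lor \neg L(g) \lor \neg Q(e) \lor L(q))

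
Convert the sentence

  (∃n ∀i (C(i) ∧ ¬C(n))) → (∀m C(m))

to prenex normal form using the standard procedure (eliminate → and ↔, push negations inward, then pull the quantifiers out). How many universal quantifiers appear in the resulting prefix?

2

Rewrite implications/biconditionals: A → B as ¬A ∨ B.
  ¬(∃n ∀i (C(i) ∧ ¬C(n))) ∨ (∀m C(m))
Drive negations inward (¬∀x A ≡ ∃x ¬A, ¬∃x A ≡ ∀x ¬A, De Morgan for ∧/∨):
  (∀n ∃i (¬C(i) ∨ C(n))) ∨ (∀m C(m))
All bound variables are already distinct, so no renaming is needed.
Extract every quantifier outward, since the variables are now distinct and don't occur free across branches:
  ∀n ∃i ∀m (¬C(i) ∨ C(n) ∨ C(m))
The prefix is ∀n ∃i ∀m: 2 universal, 1 existential.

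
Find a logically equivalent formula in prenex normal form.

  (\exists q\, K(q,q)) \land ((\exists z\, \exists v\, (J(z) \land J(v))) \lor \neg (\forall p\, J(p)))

\exists q\, \exists z\, \exists v\, \exists p\, (K(q,q) \land (J(z) \land J(v) \lor \neg J(p)))

Drive negations inward (¬∀x A ≡ ∃x ¬A, ¬∃x A ≡ ∀x ¬A, De Morgan for ∧/∨):
  (\exists q\, K(q,q)) \land ((\exists z\, \exists v\, (J(z) \land J(v))) \lor (\exists p\, \neg J(p)))
All bound variables are already distinct, so no renaming is needed.
Pull the quantifiers to the front (each side's bound variable is not free in the other side):
  \exists q\, \exists z\, \exists v\, \exists p\, (K(q,q) \land (J(z) \land J(v) \lor \neg J(p)))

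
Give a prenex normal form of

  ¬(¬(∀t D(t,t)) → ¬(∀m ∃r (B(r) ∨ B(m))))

Rewrite implications/biconditionals: A → B as ¬A ∨ B.
  ¬(¬¬(∀t D(t,t)) ∨ ¬(∀m ∃r (B(r) ∨ B(m))))
Push ¬ through the quantifiers and connectives to reach negation normal form:
  (∃t ¬D(t,t)) ∧ (∀m ∃r (B(r) ∨ B(m)))
Pull the quantifiers to the front (each side's bound variable is not free in the other side):
  ∃t ∀m ∃r (¬D(t,t) ∧ (B(r) ∨ B(m)))

∃t ∀m ∃r (¬D(t,t) ∧ (B(r) ∨ B(m)))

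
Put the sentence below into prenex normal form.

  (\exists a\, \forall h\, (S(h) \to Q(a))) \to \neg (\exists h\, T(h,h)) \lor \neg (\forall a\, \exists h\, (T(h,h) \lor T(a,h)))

\forall a\, \exists h\, \forall x1\, \exists q\, \forall v1\, (S(h) \land \neg Q(a) \lor \neg T(x1,x1) \lor \neg T(v1,v1) \land \neg T(q,v1))

Eliminate → and ↔ using ¬ and ∨.
  \neg (\exists a\, \forall h\, (\neg S(h) \lor Q(a))) \lor \neg (\exists h\, T(h,h)) \lor \neg (\forall a\, \exists h\, (T(h,h) \lor T(a,h)))
Move each ¬ inward, flipping quantifiers it crosses:
  (\forall a\, \exists h\, (S(h) \land \neg Q(a))) \lor (\forall h\, \neg T(h,h)) \lor (\exists a\, \forall h\, (\neg T(h,h) \land \neg T(a,h)))
Standardize variables apart so no two quantifiers bind the same name: h↦x1, a↦q, h↦v1.
  (\forall a\, \exists h\, (S(h) \land \neg Q(a))) \lor (\forall x1\, \neg T(x1,x1)) \lor (\exists q\, \forall v1\, (\neg T(v1,v1) \land \neg T(q,v1)))
Finally move all quantifiers to the prefix:
  \forall a\, \exists h\, \forall x1\, \exists q\, \forall v1\, (S(h) \land \neg Q(a) \lor \neg T(x1,x1) \lor \neg T(v1,v1) \land \neg T(q,v1))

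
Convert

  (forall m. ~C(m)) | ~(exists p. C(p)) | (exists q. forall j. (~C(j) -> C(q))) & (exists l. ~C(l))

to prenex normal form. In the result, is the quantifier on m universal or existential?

universal

Rewrite implications/biconditionals: A → B as ¬A ∨ B.
  (forall m. ~C(m)) | ~(exists p. C(p)) | (exists q. forall j. (~~C(j) | C(q))) & (exists l. ~C(l))
Push ¬ through the quantifiers and connectives to reach negation normal form:
  (forall m. ~C(m)) | (forall p. ~C(p)) | (exists q. forall j. (C(j) | C(q))) & (exists l. ~C(l))
Pull the quantifiers to the front (each side's bound variable is not free in the other side):
  forall m. forall p. exists q. forall j. exists l. (~C(m) | ~C(p) | (C(j) | C(q)) & ~C(l))
The quantifier forall m sits under an even number of negations (counting the antecedent side of each →), so it remains universal.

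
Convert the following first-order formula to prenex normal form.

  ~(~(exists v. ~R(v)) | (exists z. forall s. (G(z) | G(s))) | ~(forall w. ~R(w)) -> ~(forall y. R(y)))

forall v. exists z. forall s. exists w. forall y. ((R(v) | G(z) | G(s) | R(w)) & R(y))

First replace A → B with ¬A ∨ B.
  ~(~(~(exists v. ~R(v)) | (exists z. forall s. (G(z) | G(s))) | ~(forall w. ~R(w))) | ~(forall y. R(y)))
Push ¬ through the quantifiers and connectives to reach negation normal form:
  ((forall v. R(v)) | (exists z. forall s. (G(z) | G(s))) | (exists w. R(w))) & (forall y. R(y))
All bound variables are already distinct, so no renaming is needed.
Finally move all quantifiers to the prefix:
  forall v. exists z. forall s. exists w. forall y. ((R(v) | G(z) | G(s) | R(w)) & R(y))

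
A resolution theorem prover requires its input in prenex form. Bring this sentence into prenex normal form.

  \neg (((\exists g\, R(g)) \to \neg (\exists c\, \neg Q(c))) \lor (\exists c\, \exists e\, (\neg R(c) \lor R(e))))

Eliminate → and ↔ using ¬ and ∨.
  \neg (\neg (\exists g\, R(g)) \lor \neg (\exists c\, \neg Q(c)) \lor (\exists c\, \exists e\, (\neg R(c) \lor R(e))))
Drive negations inward (¬∀x A ≡ ∃x ¬A, ¬∃x A ≡ ∀x ¬A, De Morgan for ∧/∨):
  (\exists g\, R(g)) \land (\exists c\, \neg Q(c)) \land (\forall c\, \forall e\, (R(c) \land \neg R(e)))
Rename bound variables to avoid capture: c↦v1.
  (\exists g\, R(g)) \land (\exists c\, \neg Q(c)) \land (\forall v1\, \forall e\, (R(v1) \land \neg R(e)))
Pull the quantifiers to the front (each side's bound variable is not free in the other side):
  \exists g\, \exists c\, \forall v1\, \forall e\, (R(g) \land \neg Q(c) \land R(v1) \land \neg R(e))

\exists g\, \exists c\, \forall v1\, \forall e\, (R(g) \land \neg Q(c) \land R(v1) \land \neg R(e))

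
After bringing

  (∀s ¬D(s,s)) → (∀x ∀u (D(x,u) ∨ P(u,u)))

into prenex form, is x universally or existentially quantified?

Eliminate → and ↔ using ¬ and ∨.
  ¬(∀s ¬D(s,s)) ∨ (∀x ∀u (D(x,u) ∨ P(u,u)))
Push ¬ through the quantifiers and connectives to reach negation normal form:
  (∃s D(s,s)) ∨ (∀x ∀u (D(x,u) ∨ P(u,u)))
All bound variables are already distinct, so no renaming is needed.
Extract every quantifier outward, since the variables are now distinct and don't occur free across branches:
  ∃s ∀x ∀u (D(s,s) ∨ D(x,u) ∨ P(u,u))
The quantifier ∀x sits under an even number of negations (counting the antecedent side of each →), so it remains universal.

universal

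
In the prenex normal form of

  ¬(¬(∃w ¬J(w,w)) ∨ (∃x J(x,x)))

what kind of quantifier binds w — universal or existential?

Move each ¬ inward, flipping quantifiers it crosses:
  (∃w ¬J(w,w)) ∧ (∀x ¬J(x,x))
All bound variables are already distinct, so no renaming is needed.
Finally move all quantifiers to the prefix:
  ∃w ∀x (¬J(w,w) ∧ ¬J(x,x))
The quantifier ∃w sits under an even number of negations, so it remains existential.

existential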